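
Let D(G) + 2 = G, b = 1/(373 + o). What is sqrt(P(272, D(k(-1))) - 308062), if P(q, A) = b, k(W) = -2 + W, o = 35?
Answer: I*sqrt(12820308090)/204 ≈ 555.03*I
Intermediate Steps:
b = 1/408 (b = 1/(373 + 35) = 1/408 ≈ 0.0024510)
D(G) = -2 + G
P(q, A) = 1/408
sqrt(P(272, D(k(-1))) - 308062) = sqrt(1/408 - 308062) = sqrt(-125689295/408) = I*sqrt(12820308090)/204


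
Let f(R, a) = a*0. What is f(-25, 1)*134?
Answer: 0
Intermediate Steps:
f(R, a) = 0
f(-25, 1)*134 = 0*134 = 0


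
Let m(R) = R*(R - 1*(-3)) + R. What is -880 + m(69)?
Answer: 4157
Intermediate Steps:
m(R) = R + R*(3 + R) (m(R) = R*(R + 3) + R = R*(3 + R) + R = R + R*(3 + R))
-880 + m(69) = -880 + 69*(4 + 69) = -880 + 69*73 = -880 + 5037 = 4157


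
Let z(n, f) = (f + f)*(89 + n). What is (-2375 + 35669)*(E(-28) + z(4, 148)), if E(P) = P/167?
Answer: 153057445512/167 ≈ 9.1651e+8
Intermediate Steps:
E(P) = P/167 (E(P) = P*(1/167) = P/167)
z(n, f) = 2*f*(89 + n) (z(n, f) = (2*f)*(89 + n) = 2*f*(89 + n))
(-2375 + 35669)*(E(-28) + z(4, 148)) = (-2375 + 35669)*((1/167)*(-28) + 2*148*(89 + 4)) = 33294*(-28/167 + 2*148*93) = 33294*(-28/167 + 27528) = 33294*(4597148/167) = 153057445512/167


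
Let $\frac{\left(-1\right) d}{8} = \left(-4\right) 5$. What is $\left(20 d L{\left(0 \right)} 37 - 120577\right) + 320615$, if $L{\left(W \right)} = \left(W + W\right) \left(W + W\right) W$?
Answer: $200038$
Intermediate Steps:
$L{\left(W \right)} = 4 W^{3}$ ($L{\left(W \right)} = 2 W 2 W W = 4 W^{2} W = 4 W^{3}$)
$d = 160$ ($d = - 8 \left(\left(-4\right) 5\right) = \left(-8\right) \left(-20\right) = 160$)
$\left(20 d L{\left(0 \right)} 37 - 120577\right) + 320615 = \left(20 \cdot 160 \cdot 4 \cdot 0^{3} \cdot 37 - 120577\right) + 320615 = \left(3200 \cdot 4 \cdot 0 \cdot 37 - 120577\right) + 320615 = \left(3200 \cdot 0 \cdot 37 - 120577\right) + 320615 = \left(0 \cdot 37 - 120577\right) + 320615 = \left(0 - 120577\right) + 320615 = -120577 + 320615 = 200038$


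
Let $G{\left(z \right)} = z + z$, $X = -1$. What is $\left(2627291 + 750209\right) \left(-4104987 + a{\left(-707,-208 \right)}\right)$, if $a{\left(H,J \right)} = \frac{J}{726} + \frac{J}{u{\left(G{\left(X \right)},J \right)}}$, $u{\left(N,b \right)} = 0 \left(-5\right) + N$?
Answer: $- \frac{5032720317957500}{363} \approx -1.3864 \cdot 10^{13}$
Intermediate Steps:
$G{\left(z \right)} = 2 z$
$u{\left(N,b \right)} = N$ ($u{\left(N,b \right)} = 0 + N = N$)
$a{\left(H,J \right)} = - \frac{181 J}{363}$ ($a{\left(H,J \right)} = \frac{J}{726} + \frac{J}{2 \left(-1\right)} = J \frac{1}{726} + \frac{J}{-2} = \frac{J}{726} + J \left(- \frac{1}{2}\right) = \frac{J}{726} - \frac{J}{2} = - \frac{181 J}{363}$)
$\left(2627291 + 750209\right) \left(-4104987 + a{\left(-707,-208 \right)}\right) = \left(2627291 + 750209\right) \left(-4104987 - - \frac{37648}{363}\right) = 3377500 \left(-4104987 + \frac{37648}{363}\right) = 3377500 \left(- \frac{1490072633}{363}\right) = - \frac{5032720317957500}{363}$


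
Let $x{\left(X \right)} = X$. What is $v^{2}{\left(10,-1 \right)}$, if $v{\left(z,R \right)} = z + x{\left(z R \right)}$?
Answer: $0$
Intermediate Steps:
$v{\left(z,R \right)} = z + R z$ ($v{\left(z,R \right)} = z + z R = z + R z$)
$v^{2}{\left(10,-1 \right)} = \left(10 \left(1 - 1\right)\right)^{2} = \left(10 \cdot 0\right)^{2} = 0^{2} = 0$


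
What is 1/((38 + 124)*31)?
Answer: 1/5022 ≈ 0.00019912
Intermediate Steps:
1/((38 + 124)*31) = 1/(162*31) = 1/5022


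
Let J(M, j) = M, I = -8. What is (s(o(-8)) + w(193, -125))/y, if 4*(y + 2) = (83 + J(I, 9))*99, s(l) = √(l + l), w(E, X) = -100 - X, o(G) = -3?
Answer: 100/7417 + 4*I*√6/7417 ≈ 0.013483 + 0.001321*I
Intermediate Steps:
s(l) = √2*√l (s(l) = √(2*l) = √2*√l)
y = 7417/4 (y = -2 + ((83 - 8)*99)/4 = -2 + (75*99)/4 = -2 + (¼)*7425 = -2 + 7425/4 = 7417/4 ≈ 1854.3)
(s(o(-8)) + w(193, -125))/y = (√2*√(-3) + (-100 - 1*(-125)))/(7417/4) = (√2*(I*√3) + (-100 + 125))*(4/7417) = (I*√6 + 25)*(4/7417) = (25 + I*√6)*(4/7417) = 100/7417 + 4*I*√6/7417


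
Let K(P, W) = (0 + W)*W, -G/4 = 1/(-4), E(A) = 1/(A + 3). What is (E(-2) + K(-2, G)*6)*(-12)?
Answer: -84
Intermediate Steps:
E(A) = 1/(3 + A)
G = 1 (G = -4/(-4) = -4*(-¼) = 1)
K(P, W) = W² (K(P, W) = W*W = W²)
(E(-2) + K(-2, G)*6)*(-12) = (1/(3 - 2) + 1²*6)*(-12) = (1/1 + 1*6)*(-12) = (1 + 6)*(-12) = 7*(-12) = -84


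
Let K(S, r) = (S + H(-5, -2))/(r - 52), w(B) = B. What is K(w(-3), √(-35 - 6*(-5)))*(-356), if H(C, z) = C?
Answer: -148096/2709 - 2848*I*√5/2709 ≈ -54.668 - 2.3508*I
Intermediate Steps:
K(S, r) = (-5 + S)/(-52 + r) (K(S, r) = (S - 5)/(r - 52) = (-5 + S)/(-52 + r))
K(w(-3), √(-35 - 6*(-5)))*(-356) = ((-5 - 3)/(-52 + √(-35 - 6*(-5))))*(-356) = (-8/(-52 + √(-35 + 30)))*(-356) = (-8/(-52 + √(-5)))*(-356) = (-8/(-52 + I*√5))*(-356) = -8/(-52 + I*√5)*(-356) = 2848/(-52 + I*√5)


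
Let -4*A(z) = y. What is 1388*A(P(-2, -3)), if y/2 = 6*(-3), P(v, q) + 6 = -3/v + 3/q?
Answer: 12492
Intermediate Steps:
P(v, q) = -6 - 3/v + 3/q (P(v, q) = -6 + (-3/v + 3/q) = -6 - 3/v + 3/q)
y = -36 (y = 2*(6*(-3)) = 2*(-18) = -36)
A(z) = 9 (A(z) = -¼*(-36) = 9)
1388*A(P(-2, -3)) = 1388*9 = 12492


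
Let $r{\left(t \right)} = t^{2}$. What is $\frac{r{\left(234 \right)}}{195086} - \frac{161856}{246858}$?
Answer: $- \frac{1504906914}{4013211649} \approx -0.37499$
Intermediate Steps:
$\frac{r{\left(234 \right)}}{195086} - \frac{161856}{246858} = \frac{234^{2}}{195086} - \frac{161856}{246858} = 54756 \cdot \frac{1}{195086} - \frac{26976}{41143} = \frac{27378}{97543} - \frac{26976}{41143} = - \frac{1504906914}{4013211649}$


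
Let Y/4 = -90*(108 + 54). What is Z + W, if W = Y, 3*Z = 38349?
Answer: -45537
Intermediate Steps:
Z = 12783 (Z = (⅓)*38349 = 12783)
Y = -58320 (Y = 4*(-90*(108 + 54)) = 4*(-90*162) = 4*(-14580) = -58320)
W = -58320
Z + W = 12783 - 58320 = -45537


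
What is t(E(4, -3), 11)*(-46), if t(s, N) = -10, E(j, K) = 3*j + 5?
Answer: 460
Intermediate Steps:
E(j, K) = 5 + 3*j
t(E(4, -3), 11)*(-46) = -10*(-46) = 460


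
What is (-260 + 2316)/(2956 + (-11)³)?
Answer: 2056/1625 ≈ 1.2652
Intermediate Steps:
(-260 + 2316)/(2956 + (-11)³) = 2056/(2956 - 1331) = 2056/1625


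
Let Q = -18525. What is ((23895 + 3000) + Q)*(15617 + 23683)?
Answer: 328941000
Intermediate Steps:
((23895 + 3000) + Q)*(15617 + 23683) = ((23895 + 3000) - 18525)*(15617 + 23683) = (26895 - 18525)*39300 = 8370*39300 = 328941000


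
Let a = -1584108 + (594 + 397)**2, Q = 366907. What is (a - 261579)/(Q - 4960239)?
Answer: 431803/2296666 ≈ 0.18801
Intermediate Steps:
a = -602027 (a = -1584108 + 991**2 = -1584108 + 982081 = -602027)
(a - 261579)/(Q - 4960239) = (-602027 - 261579)/(366907 - 4960239) = -863606/(-4593332) = -863606*(-1/4593332) = 431803/2296666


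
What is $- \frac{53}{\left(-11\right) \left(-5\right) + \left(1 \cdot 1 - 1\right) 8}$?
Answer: $- \frac{53}{55} \approx -0.96364$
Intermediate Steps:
$- \frac{53}{\left(-11\right) \left(-5\right) + \left(1 \cdot 1 - 1\right) 8} = - \frac{53}{55 + \left(1 - 1\right) 8} = - \frac{53}{55 + 0 \cdot 8} = - \frac{53}{55 + 0} = - \frac{53}{55}$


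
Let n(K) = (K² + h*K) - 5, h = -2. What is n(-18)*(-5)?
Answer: -1775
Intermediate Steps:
n(K) = -5 + K² - 2*K (n(K) = (K² - 2*K) - 5 = -5 + K² - 2*K)
n(-18)*(-5) = (-5 + (-18)² - 2*(-18))*(-5) = (-5 + 324 + 36)*(-5) = 355*(-5) = -1775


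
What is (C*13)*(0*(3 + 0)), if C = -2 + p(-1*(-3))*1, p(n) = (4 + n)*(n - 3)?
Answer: 0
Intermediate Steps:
p(n) = (-3 + n)*(4 + n) (p(n) = (4 + n)*(-3 + n) = (-3 + n)*(4 + n))
C = -2 (C = -2 + (-12 - 1*(-3) + (-1*(-3))**2)*1 = -2 + (-12 + 3 + 3**2)*1 = -2 + (-12 + 3 + 9)*1 = -2 + 0*1 = -2 + 0 = -2)
(C*13)*(0*(3 + 0)) = (-2*13)*(0*(3 + 0)) = -0*3 = -26*0 = 0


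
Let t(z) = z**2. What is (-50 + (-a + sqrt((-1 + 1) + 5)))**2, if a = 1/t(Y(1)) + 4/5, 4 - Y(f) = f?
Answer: 5258806/2025 - 4582*sqrt(5)/45 ≈ 2369.3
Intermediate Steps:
Y(f) = 4 - f
a = 41/45 (a = 1/(4 - 1*1)**2 + 4/5 = 1/(4 - 1)**2 + 4*(1/5) = 1/3**2 + 4/5 = 1/9 + 4/5 = 41/45 ≈ 0.91111)
(-50 + (-a + sqrt((-1 + 1) + 5)))**2 = (-50 + (-1*41/45 + sqrt((-1 + 1) + 5)))**2 = (-50 + (-41/45 + sqrt(0 + 5)))**2 = (-50 + (-41/45 + sqrt(5)))**2 = (-2291/45 + sqrt(5))**2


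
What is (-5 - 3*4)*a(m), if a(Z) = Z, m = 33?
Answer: -561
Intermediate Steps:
(-5 - 3*4)*a(m) = (-5 - 3*4)*33 = (-5 - 12)*33 = -17*33 = -561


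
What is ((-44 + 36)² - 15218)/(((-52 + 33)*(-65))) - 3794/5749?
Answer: -91805936/7100015 ≈ -12.930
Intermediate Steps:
((-44 + 36)² - 15218)/(((-52 + 33)*(-65))) - 3794/5749 = ((-8)² - 15218)/((-19*(-65))) - 3794*1/5749 = (64 - 15218)/1235 - 3794/5749 = -15154*1/1235 - 3794/5749 = -15154/1235 - 3794/5749 = -91805936/7100015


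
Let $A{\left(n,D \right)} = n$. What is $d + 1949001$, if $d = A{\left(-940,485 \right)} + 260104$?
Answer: $2208165$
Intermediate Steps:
$d = 259164$ ($d = -940 + 260104 = 259164$)
$d + 1949001 = 259164 + 1949001 = 2208165$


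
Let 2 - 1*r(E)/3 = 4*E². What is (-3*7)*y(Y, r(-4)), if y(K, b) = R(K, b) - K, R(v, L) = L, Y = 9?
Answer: 4095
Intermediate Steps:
r(E) = 6 - 12*E²
y(K, b) = b - K
(-3*7)*y(Y, r(-4)) = (-3*7)*((6 - 12*(-4)²) - 1*9) = -21*((6 - 12*16) - 9) = -21*((6 - 192) - 9) = -21*(-186 - 9) = -21*(-195) = 4095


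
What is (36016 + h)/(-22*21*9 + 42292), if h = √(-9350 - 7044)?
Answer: 18008/19067 + I*√16394/38134 ≈ 0.94446 + 0.0033576*I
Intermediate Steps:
h = I*√16394 (h = √(-16394) = I*√16394 ≈ 128.04*I)
(36016 + h)/(-22*21*9 + 42292) = (36016 + I*√16394)/(-22*21*9 + 42292) = (36016 + I*√16394)/(-462*9 + 42292) = (36016 + I*√16394)/(-4158 + 42292) = (36016 + I*√16394)/38134 = (36016 + I*√16394)*(1/38134) = 18008/19067 + I*√16394/38134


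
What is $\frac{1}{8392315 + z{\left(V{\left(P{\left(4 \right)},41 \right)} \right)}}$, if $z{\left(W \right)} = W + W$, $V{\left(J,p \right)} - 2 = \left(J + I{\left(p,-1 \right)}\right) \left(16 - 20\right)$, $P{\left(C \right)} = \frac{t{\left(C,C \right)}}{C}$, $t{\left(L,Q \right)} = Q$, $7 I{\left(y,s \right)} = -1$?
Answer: $\frac{7}{58746185} \approx 1.1916 \cdot 10^{-7}$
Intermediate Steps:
$I{\left(y,s \right)} = - \frac{1}{7}$ ($I{\left(y,s \right)} = \frac{1}{7} \left(-1\right) = - \frac{1}{7}$)
$P{\left(C \right)} = 1$ ($P{\left(C \right)} = \frac{C}{C} = 1$)
$V{\left(J,p \right)} = \frac{18}{7} - 4 J$ ($V{\left(J,p \right)} = 2 + \left(J - \frac{1}{7}\right) \left(16 - 20\right) = 2 + \left(- \frac{1}{7} + J\right) \left(-4\right) = 2 - \left(- \frac{4}{7} + 4 J\right) = \frac{18}{7} - 4 J$)
$z{\left(W \right)} = 2 W$
$\frac{1}{8392315 + z{\left(V{\left(P{\left(4 \right)},41 \right)} \right)}} = \frac{1}{8392315 + 2 \left(\frac{18}{7} - 4\right)} = \frac{1}{8392315 + 2 \left(- \frac{10}{7}\right)} = \frac{1}{8392315 - \frac{20}{7}} = \frac{1}{\frac{58746185}{7}} = \frac{7}{58746185}$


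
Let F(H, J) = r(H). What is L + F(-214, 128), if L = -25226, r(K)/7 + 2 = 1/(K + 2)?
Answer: -5350887/212 ≈ -25240.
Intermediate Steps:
r(K) = -14 + 7/(2 + K) (r(K) = -14 + 7/(K + 2) = -14 + 7/(2 + K))
F(H, J) = 7*(-3 - 2*H)/(2 + H)
L + F(-214, 128) = -25226 + 7*(-3 - 2*(-214))/(2 - 214) = -25226 + 7*(-3 + 428)/(-212) = -25226 + 7*(-1/212)*425 = -25226 - 2975/212 = -5350887/212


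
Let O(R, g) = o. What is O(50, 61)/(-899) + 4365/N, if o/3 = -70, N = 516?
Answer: 1344165/154628 ≈ 8.6929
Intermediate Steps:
o = -210 (o = 3*(-70) = -210)
O(R, g) = -210
O(50, 61)/(-899) + 4365/N = -210/(-899) + 4365/516 = -210*(-1/899) + 4365*(1/516) = 210/899 + 1455/172 = 1344165/154628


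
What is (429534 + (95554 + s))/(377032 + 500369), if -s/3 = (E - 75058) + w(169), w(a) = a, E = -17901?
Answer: 803458/877401 ≈ 0.91572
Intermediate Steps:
s = 278370 (s = -3*((-17901 - 75058) + 169) = -3*(-92959 + 169) = -3*(-92790) = 278370)
(429534 + (95554 + s))/(377032 + 500369) = (429534 + (95554 + 278370))/(377032 + 500369) = (429534 + 373924)/877401 = 803458*(1/877401) = 803458/877401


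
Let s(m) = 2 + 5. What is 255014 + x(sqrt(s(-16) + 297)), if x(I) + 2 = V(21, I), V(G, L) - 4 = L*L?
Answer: 255320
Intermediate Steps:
s(m) = 7
V(G, L) = 4 + L**2 (V(G, L) = 4 + L*L = 4 + L**2)
x(I) = 2 + I**2 (x(I) = -2 + (4 + I**2) = 2 + I**2)
255014 + x(sqrt(s(-16) + 297)) = 255014 + (2 + (sqrt(7 + 297))**2) = 255014 + (2 + (sqrt(304))**2) = 255014 + (2 + (4*sqrt(19))**2) = 255014 + (2 + 304) = 255014 + 306 = 255320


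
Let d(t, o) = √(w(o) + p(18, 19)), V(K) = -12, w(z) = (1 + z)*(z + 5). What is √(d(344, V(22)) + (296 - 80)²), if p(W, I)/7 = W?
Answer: √(46656 + √203) ≈ 216.03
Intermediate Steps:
w(z) = (1 + z)*(5 + z)
p(W, I) = 7*W
d(t, o) = √(131 + o² + 6*o) (d(t, o) = √((5 + o² + 6*o) + 7*18) = √((5 + o² + 6*o) + 126) = √(131 + o² + 6*o))
√(d(344, V(22)) + (296 - 80)²) = √(√(131 + (-12)² + 6*(-12)) + (296 - 80)²) = √(√(131 + 144 - 72) + 216²) = √(√203 + 46656) = √(46656 + √203)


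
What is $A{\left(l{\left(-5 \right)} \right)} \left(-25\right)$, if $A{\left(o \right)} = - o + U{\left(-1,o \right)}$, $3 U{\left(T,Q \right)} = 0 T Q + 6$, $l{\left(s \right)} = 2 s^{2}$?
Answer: $1200$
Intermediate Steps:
$U{\left(T,Q \right)} = 2$ ($U{\left(T,Q \right)} = \frac{0 T Q + 6}{3} = \frac{0 Q + 6}{3} = \frac{0 + 6}{3} = \frac{1}{3} \cdot 6 = 2$)
$A{\left(o \right)} = 2 - o$ ($A{\left(o \right)} = - o + 2 = 2 - o$)
$A{\left(l{\left(-5 \right)} \right)} \left(-25\right) = \left(2 - 2 \left(-5\right)^{2}\right) \left(-25\right) = \left(2 - 2 \cdot 25\right) \left(-25\right) = \left(2 - 50\right) \left(-25\right) = \left(-48\right) \left(-25\right) = 1200$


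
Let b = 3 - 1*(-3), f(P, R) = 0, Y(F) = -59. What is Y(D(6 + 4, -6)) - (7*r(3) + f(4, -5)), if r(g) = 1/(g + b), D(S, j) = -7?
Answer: -538/9 ≈ -59.778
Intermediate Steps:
b = 6 (b = 3 + 3 = 6)
r(g) = 1/(6 + g) (r(g) = 1/(g + 6) = 1/(6 + g))
Y(D(6 + 4, -6)) - (7*r(3) + f(4, -5)) = -59 - (7/(6 + 3) + 0) = -59 - (7/9 + 0) = -59 - 1*7/9 = -59 - 7/9 = -538/9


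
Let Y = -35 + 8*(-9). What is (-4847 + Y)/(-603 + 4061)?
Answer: -2477/1729 ≈ -1.4326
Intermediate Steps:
Y = -107 (Y = -35 - 72 = -107)
(-4847 + Y)/(-603 + 4061) = (-4847 - 107)/(-603 + 4061) = -4954/3458 = -4954*1/3458 = -2477/1729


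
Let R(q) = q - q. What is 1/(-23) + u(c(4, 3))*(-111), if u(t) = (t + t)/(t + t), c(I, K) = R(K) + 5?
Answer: -2554/23 ≈ -111.04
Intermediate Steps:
R(q) = 0
c(I, K) = 5 (c(I, K) = 0 + 5 = 5)
u(t) = 1 (u(t) = (2*t)/((2*t)) = (2*t)*(1/(2*t)) = 1)
1/(-23) + u(c(4, 3))*(-111) = 1/(-23) + 1*(-111) = -1/23 - 111 = -2554/23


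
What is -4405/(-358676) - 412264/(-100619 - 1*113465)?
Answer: 37203060621/19196698196 ≈ 1.9380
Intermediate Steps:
-4405/(-358676) - 412264/(-100619 - 1*113465) = -4405*(-1/358676) - 412264/(-100619 - 113465) = 4405/358676 - 412264/(-214084) = 4405/358676 - 412264*(-1/214084) = 4405/358676 + 103066/53521 = 37203060621/19196698196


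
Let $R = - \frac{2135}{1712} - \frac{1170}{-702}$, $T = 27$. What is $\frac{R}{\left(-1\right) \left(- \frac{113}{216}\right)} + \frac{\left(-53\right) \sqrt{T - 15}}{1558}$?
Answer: $\frac{19395}{24182} - \frac{53 \sqrt{3}}{779} \approx 0.6842$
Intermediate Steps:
$R = \frac{2155}{5136}$ ($R = \left(-2135\right) \frac{1}{1712} - - \frac{5}{3} = - \frac{2135}{1712} + \frac{5}{3} = \frac{2155}{5136} \approx 0.41959$)
$\frac{R}{\left(-1\right) \left(- \frac{113}{216}\right)} + \frac{\left(-53\right) \sqrt{T - 15}}{1558} = \frac{2155}{5136 \left(- \frac{-113}{216}\right)} + \frac{\left(-53\right) \sqrt{27 - 15}}{1558} = \frac{2155}{5136 \left(- \frac{-113}{216}\right)} + - 53 \sqrt{12} \cdot \frac{1}{1558} = \frac{2155}{5136 \left(\left(-1\right) \left(- \frac{113}{216}\right)\right)} + - 53 \cdot 2 \sqrt{3} \cdot \frac{1}{1558} = \frac{2155}{5136 \cdot \frac{113}{216}} + - 106 \sqrt{3} \cdot \frac{1}{1558} = \frac{2155}{5136} \cdot \frac{216}{113} - \frac{53 \sqrt{3}}{779} = \frac{19395}{24182} - \frac{53 \sqrt{3}}{779}$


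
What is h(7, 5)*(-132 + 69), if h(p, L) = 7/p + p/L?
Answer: -756/5 ≈ -151.20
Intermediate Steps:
h(7, 5)*(-132 + 69) = (7/7 + 7/5)*(-132 + 69) = (7*(⅐) + 7*(⅕))*(-63) = (1 + 7/5)*(-63) = (12/5)*(-63) = -756/5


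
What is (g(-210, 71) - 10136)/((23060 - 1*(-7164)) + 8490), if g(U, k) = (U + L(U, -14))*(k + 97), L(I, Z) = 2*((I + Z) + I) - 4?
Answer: -95956/19357 ≈ -4.9572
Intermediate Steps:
L(I, Z) = -4 + 2*Z + 4*I (L(I, Z) = 2*(Z + 2*I) - 4 = (2*Z + 4*I) - 4 = -4 + 2*Z + 4*I)
g(U, k) = (-32 + 5*U)*(97 + k) (g(U, k) = (U + (-4 + 2*(-14) + 4*U))*(k + 97) = (U + (-4 - 28 + 4*U))*(97 + k) = (U + (-32 + 4*U))*(97 + k) = (-32 + 5*U)*(97 + k))
(g(-210, 71) - 10136)/((23060 - 1*(-7164)) + 8490) = ((-3104 - 32*71 + 485*(-210) + 5*(-210)*71) - 10136)/((23060 - 1*(-7164)) + 8490) = ((-3104 - 2272 - 101850 - 74550) - 10136)/((23060 + 7164) + 8490) = (-181776 - 10136)/(30224 + 8490) = -191912/38714 = -191912*1/38714 = -95956/19357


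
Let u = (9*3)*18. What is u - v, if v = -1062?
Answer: 1548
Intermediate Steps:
u = 486 (u = 27*18 = 486)
u - v = 486 - 1*(-1062) = 486 + 1062 = 1548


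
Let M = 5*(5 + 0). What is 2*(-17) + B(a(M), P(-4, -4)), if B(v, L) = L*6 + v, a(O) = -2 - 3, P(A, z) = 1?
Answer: -33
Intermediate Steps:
M = 25 (M = 5*5 = 25)
a(O) = -5
B(v, L) = v + 6*L (B(v, L) = 6*L + v = v + 6*L)
2*(-17) + B(a(M), P(-4, -4)) = 2*(-17) + (-5 + 6*1) = -34 + (-5 + 6) = -34 + 1 = -33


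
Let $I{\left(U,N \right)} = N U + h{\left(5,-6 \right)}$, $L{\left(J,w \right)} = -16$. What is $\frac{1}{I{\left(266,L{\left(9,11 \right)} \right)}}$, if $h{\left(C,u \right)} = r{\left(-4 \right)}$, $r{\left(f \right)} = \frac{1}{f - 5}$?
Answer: $- \frac{9}{38305} \approx -0.00023496$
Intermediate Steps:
$r{\left(f \right)} = \frac{1}{-5 + f}$
$h{\left(C,u \right)} = - \frac{1}{9}$ ($h{\left(C,u \right)} = \frac{1}{-5 - 4} = \frac{1}{-9} = - \frac{1}{9}$)
$I{\left(U,N \right)} = - \frac{1}{9} + N U$ ($I{\left(U,N \right)} = N U - \frac{1}{9} = - \frac{1}{9} + N U$)
$\frac{1}{I{\left(266,L{\left(9,11 \right)} \right)}} = \frac{1}{- \frac{1}{9} - 4256} = \frac{1}{- \frac{38305}{9}} = - \frac{9}{38305}$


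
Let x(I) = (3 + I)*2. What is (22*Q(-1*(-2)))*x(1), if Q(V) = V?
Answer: 352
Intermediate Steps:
x(I) = 6 + 2*I
(22*Q(-1*(-2)))*x(1) = (22*(-1*(-2)))*(6 + 2*1) = (22*2)*(6 + 2) = 44*8 = 352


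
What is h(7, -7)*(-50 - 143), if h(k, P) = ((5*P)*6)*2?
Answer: 81060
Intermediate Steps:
h(k, P) = 60*P (h(k, P) = (30*P)*2 = 60*P)
h(7, -7)*(-50 - 143) = (60*(-7))*(-50 - 143) = -420*(-193) = 81060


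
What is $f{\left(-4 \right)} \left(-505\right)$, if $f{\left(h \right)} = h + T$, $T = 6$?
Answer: $-1010$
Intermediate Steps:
$f{\left(h \right)} = 6 + h$ ($f{\left(h \right)} = h + 6 = 6 + h$)
$f{\left(-4 \right)} \left(-505\right) = \left(6 - 4\right) \left(-505\right) = 2 \left(-505\right) = -1010$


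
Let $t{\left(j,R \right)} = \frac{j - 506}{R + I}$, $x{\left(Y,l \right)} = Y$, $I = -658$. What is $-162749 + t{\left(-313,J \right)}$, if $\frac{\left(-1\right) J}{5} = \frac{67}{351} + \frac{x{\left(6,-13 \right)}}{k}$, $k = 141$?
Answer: $- \frac{1769764847426}{10874281} \approx -1.6275 \cdot 10^{5}$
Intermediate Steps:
$J = - \frac{19255}{16497}$ ($J = - 5 \left(\frac{67}{351} + \frac{6}{141}\right) = - 5 \left(67 \cdot \frac{1}{351} + 6 \cdot \frac{1}{141}\right) = - 5 \left(\frac{67}{351} + \frac{2}{47}\right) = \left(-5\right) \frac{3851}{16497} = - \frac{19255}{16497} \approx -1.1672$)
$t{\left(j,R \right)} = \frac{-506 + j}{-658 + R}$ ($t{\left(j,R \right)} = \frac{j - 506}{R - 658} = \frac{-506 + j}{-658 + R}$)
$-162749 + t{\left(-313,J \right)} = -162749 + \frac{-506 - 313}{-658 - \frac{19255}{16497}} = -162749 + \frac{1}{- \frac{10874281}{16497}} \left(-819\right) = -162749 - - \frac{13511043}{10874281} = -162749 + \frac{13511043}{10874281} = - \frac{1769764847426}{10874281}$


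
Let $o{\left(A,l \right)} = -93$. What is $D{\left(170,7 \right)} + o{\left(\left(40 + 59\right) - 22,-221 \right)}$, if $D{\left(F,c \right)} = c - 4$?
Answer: $-90$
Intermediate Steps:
$D{\left(F,c \right)} = -4 + c$ ($D{\left(F,c \right)} = c - 4 = -4 + c$)
$D{\left(170,7 \right)} + o{\left(\left(40 + 59\right) - 22,-221 \right)} = \left(-4 + 7\right) - 93 = 3 - 93 = -90$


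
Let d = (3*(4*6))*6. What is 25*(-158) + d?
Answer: -3518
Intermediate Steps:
d = 432 (d = (3*24)*6 = 72*6 = 432)
25*(-158) + d = 25*(-158) + 432 = -3950 + 432 = -3518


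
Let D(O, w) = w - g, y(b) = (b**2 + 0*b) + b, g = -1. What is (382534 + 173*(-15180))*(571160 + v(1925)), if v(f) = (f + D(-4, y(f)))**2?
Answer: -30872495922481884016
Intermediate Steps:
y(b) = b + b**2 (y(b) = (b**2 + 0) + b = b**2 + b = b + b**2)
D(O, w) = 1 + w (D(O, w) = w - 1*(-1) = w + 1 = 1 + w)
v(f) = (1 + f + f*(1 + f))**2 (v(f) = (f + (1 + f*(1 + f)))**2 = (1 + f + f*(1 + f))**2)
(382534 + 173*(-15180))*(571160 + v(1925)) = (382534 + 173*(-15180))*(571160 + (1 + 1925 + 1925*(1 + 1925))**2) = (382534 - 2626140)*(571160 + (1 + 1925 + 1925*1926)**2) = -2243606*(571160 + (1 + 1925 + 3707550)**2) = -2243606*(571160 + 3709476**2) = -2243606*(571160 + 13760212194576) = -2243606*13760212765736 = -30872495922481884016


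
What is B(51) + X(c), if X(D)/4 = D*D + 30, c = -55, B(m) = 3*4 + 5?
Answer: 12237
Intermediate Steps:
B(m) = 17 (B(m) = 12 + 5 = 17)
X(D) = 120 + 4*D² (X(D) = 4*(D*D + 30) = 4*(D² + 30) = 4*(30 + D²) = 120 + 4*D²)
B(51) + X(c) = 17 + (120 + 4*(-55)²) = 17 + (120 + 4*3025) = 17 + (120 + 12100) = 17 + 12220 = 12237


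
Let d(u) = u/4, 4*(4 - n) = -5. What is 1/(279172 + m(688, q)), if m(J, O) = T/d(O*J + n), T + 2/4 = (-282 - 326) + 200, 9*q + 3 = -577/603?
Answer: 339595/94807282228 ≈ 3.5820e-6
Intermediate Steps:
n = 21/4 (n = 4 - 1/4*(-5) = 4 + 5/4 = 21/4 ≈ 5.2500)
q = -2386/5427 (q = -1/3 + (-577/603)/9 = -1/3 + (-577*1/603)/9 = -1/3 + (1/9)*(-577/603) = -1/3 - 577/5427 = -2386/5427 ≈ -0.43965)
d(u) = u/4 (d(u) = u*(1/4) = u/4)
T = -817/2 (T = -1/2 + ((-282 - 326) + 200) = -1/2 + (-608 + 200) = -1/2 - 408 = -817/2 ≈ -408.50)
m(J, O) = -817/(2*(21/16 + J*O/4)) (m(J, O) = -817*4/(O*J + 21/4)/2 = -817*4/(J*O + 21/4)/2 = -817*4/(21/4 + J*O)/2 = -817/(2*(21/16 + J*O/4)))
1/(279172 + m(688, q)) = 1/(279172 - 6536/(21 + 4*688*(-2386/5427))) = 1/(279172 - 6536/(21 - 6566272/5427)) = 1/(279172 - 6536/(-6452305/5427)) = 1/(279172 - 6536*(-5427/6452305)) = 1/(279172 + 1866888/339595) = 1/(94807282228/339595) = 339595/94807282228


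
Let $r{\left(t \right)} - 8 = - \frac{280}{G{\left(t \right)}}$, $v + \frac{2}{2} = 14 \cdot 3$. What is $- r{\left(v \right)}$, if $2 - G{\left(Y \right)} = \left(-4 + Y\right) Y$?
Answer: $- \frac{2480}{303} \approx -8.1848$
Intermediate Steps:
$v = 41$ ($v = -1 + 14 \cdot 3 = -1 + 42 = 41$)
$G{\left(Y \right)} = 2 - Y \left(-4 + Y\right)$ ($G{\left(Y \right)} = 2 - \left(-4 + Y\right) Y = 2 - Y \left(-4 + Y\right)$)
$r{\left(t \right)} = 8 - \frac{280}{2 - t^{2} + 4 t}$
$- r{\left(v \right)} = - \frac{8 \left(-33 - 41^{2} + 4 \cdot 41\right)}{2 - 41^{2} + 4 \cdot 41} = - \frac{8 \left(-33 - 1681 + 164\right)}{2 - 1681 + 164} = - \frac{8 \left(-1550\right)}{-1515} = - \frac{8 \left(-1\right) \left(-1550\right)}{1515} = \left(-1\right) \frac{2480}{303} = - \frac{2480}{303}$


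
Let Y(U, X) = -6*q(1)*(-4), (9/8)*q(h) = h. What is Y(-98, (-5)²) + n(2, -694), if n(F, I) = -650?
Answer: -1886/3 ≈ -628.67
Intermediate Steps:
q(h) = 8*h/9
Y(U, X) = 64/3 (Y(U, X) = -16/3*(-4) = 64/3)
Y(-98, (-5)²) + n(2, -694) = 64/3 - 650 = -1886/3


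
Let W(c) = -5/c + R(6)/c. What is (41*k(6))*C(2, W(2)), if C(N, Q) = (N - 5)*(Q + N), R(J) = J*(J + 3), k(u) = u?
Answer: -19557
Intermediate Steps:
R(J) = J*(3 + J)
W(c) = 49/c (W(c) = -5/c + (6*(3 + 6))/c = -5/c + (6*9)/c = -5/c + 54/c = 49/c)
C(N, Q) = (-5 + N)*(N + Q)
(41*k(6))*C(2, W(2)) = (41*6)*(2**2 - 5*2 - 245/2 + 2*(49/2)) = 246*(4 - 10 - 245/2 + 2*(49*(1/2))) = 246*(4 - 10 - 5*49/2 + 2*(49/2)) = 246*(4 - 10 - 245/2 + 49) = 246*(-159/2) = -19557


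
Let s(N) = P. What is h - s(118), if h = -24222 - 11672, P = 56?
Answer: -35950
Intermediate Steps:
s(N) = 56
h = -35894
h - s(118) = -35894 - 1*56 = -35894 - 56 = -35950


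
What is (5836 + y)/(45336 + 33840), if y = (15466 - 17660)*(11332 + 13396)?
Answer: -13561849/19794 ≈ -685.15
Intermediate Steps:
y = -54253232 (y = -2194*24728 = -54253232)
(5836 + y)/(45336 + 33840) = (5836 - 54253232)/(45336 + 33840) = -54247396/79176 = -54247396*1/79176 = -13561849/19794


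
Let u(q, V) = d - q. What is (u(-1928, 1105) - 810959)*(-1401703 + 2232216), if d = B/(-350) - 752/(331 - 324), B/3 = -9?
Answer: -235199971880999/350 ≈ -6.7200e+11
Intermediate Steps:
B = -27 (B = 3*(-9) = -27)
d = -37573/350 (d = -27/(-350) - 752/(331 - 324) = -27*(-1/350) - 752/7 = 27/350 - 752*⅐ = 27/350 - 752/7 = -37573/350 ≈ -107.35)
u(q, V) = -37573/350 - q
(u(-1928, 1105) - 810959)*(-1401703 + 2232216) = ((-37573/350 - 1*(-1928)) - 810959)*(-1401703 + 2232216) = ((-37573/350 + 1928) - 810959)*830513 = (637227/350 - 810959)*830513 = -283198423/350*830513 = -235199971880999/350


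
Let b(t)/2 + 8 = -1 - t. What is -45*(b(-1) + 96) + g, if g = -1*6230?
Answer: -9830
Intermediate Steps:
g = -6230
b(t) = -18 - 2*t (b(t) = -16 + 2*(-1 - t) = -16 + (-2 - 2*t) = -18 - 2*t)
-45*(b(-1) + 96) + g = -45*((-18 - 2*(-1)) + 96) - 6230 = -45*((-18 + 2) + 96) - 6230 = -45*(-16 + 96) - 6230 = -45*80 - 6230 = -3600 - 6230 = -9830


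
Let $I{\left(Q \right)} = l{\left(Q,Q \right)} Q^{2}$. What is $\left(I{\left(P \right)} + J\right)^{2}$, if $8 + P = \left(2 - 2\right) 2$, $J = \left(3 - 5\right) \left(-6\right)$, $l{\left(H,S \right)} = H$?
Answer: $250000$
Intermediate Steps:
$J = 12$ ($J = \left(-2\right) \left(-6\right) = 12$)
$P = -8$ ($P = -8 + \left(2 - 2\right) 2 = -8 + 0 \cdot 2 = -8 + 0 = -8$)
$I{\left(Q \right)} = Q^{3}$ ($I{\left(Q \right)} = Q Q^{2} = Q^{3}$)
$\left(I{\left(P \right)} + J\right)^{2} = \left(\left(-8\right)^{3} + 12\right)^{2} = \left(-512 + 12\right)^{2} = \left(-500\right)^{2} = 250000$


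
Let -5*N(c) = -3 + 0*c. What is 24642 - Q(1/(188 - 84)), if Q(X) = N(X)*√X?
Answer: 24642 - 3*√26/260 ≈ 24642.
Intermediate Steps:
N(c) = ⅗ (N(c) = -(-3 + 0*c)/5 = -(-3 + 0)/5 = -⅕*(-3) = ⅗)
Q(X) = 3*√X/5
24642 - Q(1/(188 - 84)) = 24642 - 3*√(1/(188 - 84))/5 = 24642 - 3*√(1/104)/5 = 24642 - 3*√26/52/5 = 24642 - 3*√26/260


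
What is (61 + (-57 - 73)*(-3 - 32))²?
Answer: 21261321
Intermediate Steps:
(61 + (-57 - 73)*(-3 - 32))² = (61 - 130*(-35))² = (61 + 4550)² = 4611² = 21261321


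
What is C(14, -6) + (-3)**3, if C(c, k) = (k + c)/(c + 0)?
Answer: -185/7 ≈ -26.429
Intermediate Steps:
C(c, k) = (c + k)/c
C(14, -6) + (-3)**3 = (14 - 6)/14 + (-3)**3 = (1/14)*8 - 27 = 4/7 - 27 = -185/7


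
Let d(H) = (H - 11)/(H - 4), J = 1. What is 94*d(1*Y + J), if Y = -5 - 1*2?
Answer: 799/5 ≈ 159.80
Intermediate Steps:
Y = -7 (Y = -5 - 2 = -7)
d(H) = (-11 + H)/(-4 + H)
94*d(1*Y + J) = 94*((-11 + (1*(-7) + 1))/(-4 + (1*(-7) + 1))) = 94*((-11 + (-7 + 1))/(-4 + (-7 + 1))) = 94*((-11 - 6)/(-4 - 6)) = 94*(-17/(-10)) = 94*(-⅒*(-17)) = 94*(17/10) = 799/5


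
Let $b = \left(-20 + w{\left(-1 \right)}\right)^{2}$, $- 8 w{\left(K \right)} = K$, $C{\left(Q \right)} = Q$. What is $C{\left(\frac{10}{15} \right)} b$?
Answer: $\frac{8427}{32} \approx 263.34$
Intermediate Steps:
$w{\left(K \right)} = - \frac{K}{8}$
$b = \frac{25281}{64}$ ($b = \left(-20 - - \frac{1}{8}\right)^{2} = \left(-20 + \frac{1}{8}\right)^{2} = \left(- \frac{159}{8}\right)^{2} = \frac{25281}{64} \approx 395.02$)
$C{\left(\frac{10}{15} \right)} b = \frac{10}{15} \cdot \frac{25281}{64} = 10 \cdot \frac{1}{15} \cdot \frac{25281}{64} = \frac{2}{3} \cdot \frac{25281}{64} = \frac{8427}{32}$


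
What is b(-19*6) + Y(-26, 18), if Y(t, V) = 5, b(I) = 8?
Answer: 13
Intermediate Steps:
b(-19*6) + Y(-26, 18) = 8 + 5 = 13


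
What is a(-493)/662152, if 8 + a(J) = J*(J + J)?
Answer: 243045/331076 ≈ 0.73411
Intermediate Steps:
a(J) = -8 + 2*J² (a(J) = -8 + J*(J + J) = -8 + J*(2*J) = -8 + 2*J²)
a(-493)/662152 = (-8 + 2*(-493)²)/662152 = (-8 + 2*243049)*(1/662152) = (-8 + 486098)*(1/662152) = 486090*(1/662152) = 243045/331076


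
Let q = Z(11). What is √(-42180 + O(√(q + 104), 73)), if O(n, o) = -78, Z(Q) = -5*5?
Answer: I*√42258 ≈ 205.57*I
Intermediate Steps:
Z(Q) = -25
q = -25
√(-42180 + O(√(q + 104), 73)) = √(-42180 - 78) = √(-42258) = I*√42258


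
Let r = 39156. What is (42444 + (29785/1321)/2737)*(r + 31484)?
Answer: 67331582169520/22457 ≈ 2.9982e+9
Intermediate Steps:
(42444 + (29785/1321)/2737)*(r + 31484) = (42444 + (29785/1321)/2737)*(39156 + 31484) = (42444 + (29785*(1/1321))*(1/2737))*70640 = (42444 + (29785/1321)*(1/2737))*70640 = (42444 + 185/22457)*70640 = (953165093/22457)*70640 = 67331582169520/22457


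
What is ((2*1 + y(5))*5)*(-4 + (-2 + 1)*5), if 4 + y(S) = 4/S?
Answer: 54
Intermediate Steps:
y(S) = -4 + 4/S
((2*1 + y(5))*5)*(-4 + (-2 + 1)*5) = ((2*1 + (-4 + 4/5))*5)*(-4 + (-2 + 1)*5) = ((2 + (-4 + 4*(⅕)))*5)*(-4 - 1*5) = ((2 + (-4 + ⅘))*5)*(-4 - 5) = ((2 - 16/5)*5)*(-9) = -6/5*5*(-9) = -6*(-9) = 54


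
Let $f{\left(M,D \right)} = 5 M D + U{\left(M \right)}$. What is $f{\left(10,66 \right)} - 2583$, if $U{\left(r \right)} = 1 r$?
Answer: $727$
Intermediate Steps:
$U{\left(r \right)} = r$
$f{\left(M,D \right)} = M + 5 D M$ ($f{\left(M,D \right)} = 5 M D + M = 5 D M + M = M + 5 D M$)
$f{\left(10,66 \right)} - 2583 = 10 \left(1 + 5 \cdot 66\right) - 2583 = 10 \left(1 + 330\right) - 2583 = 10 \cdot 331 - 2583 = 3310 - 2583 = 727$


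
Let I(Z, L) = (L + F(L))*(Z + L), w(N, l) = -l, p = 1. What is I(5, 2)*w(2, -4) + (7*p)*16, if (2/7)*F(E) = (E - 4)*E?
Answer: -224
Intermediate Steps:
F(E) = 7*E*(-4 + E)/2 (F(E) = 7*((E - 4)*E)/2 = 7*((-4 + E)*E)/2 = 7*(E*(-4 + E))/2 = 7*E*(-4 + E)/2)
I(Z, L) = (L + Z)*(L + 7*L*(-4 + L)/2) (I(Z, L) = (L + 7*L*(-4 + L)/2)*(Z + L) = (L + 7*L*(-4 + L)/2)*(L + Z) = (L + Z)*(L + 7*L*(-4 + L)/2))
I(5, 2)*w(2, -4) + (7*p)*16 = ((1/2)*2*(-26*2 - 26*5 + 7*2**2 + 7*2*5))*(-1*(-4)) + (7*1)*16 = ((1/2)*2*(-52 - 130 + 7*4 + 70))*4 + 7*16 = ((1/2)*2*(-52 - 130 + 28 + 70))*4 + 112 = ((1/2)*2*(-84))*4 + 112 = -84*4 + 112 = -336 + 112 = -224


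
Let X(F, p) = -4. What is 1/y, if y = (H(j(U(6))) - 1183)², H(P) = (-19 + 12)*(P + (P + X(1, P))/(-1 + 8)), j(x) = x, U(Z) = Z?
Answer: 1/1505529 ≈ 6.6422e-7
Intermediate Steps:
H(P) = 4 - 8*P (H(P) = (-19 + 12)*(P + (P - 4)/(-1 + 8)) = -7*(P + (-4 + P)/7) = -7*(P + (-4 + P)*(⅐)) = -7*(P + (-4/7 + P/7)) = -7*(-4/7 + 8*P/7) = 4 - 8*P)
y = 1505529 (y = ((4 - 8*6) - 1183)² = ((4 - 48) - 1183)² = (-44 - 1183)² = (-1227)² = 1505529)
1/y = 1/1505529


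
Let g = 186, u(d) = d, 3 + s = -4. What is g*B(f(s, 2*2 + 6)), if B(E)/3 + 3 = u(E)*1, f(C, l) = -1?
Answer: -2232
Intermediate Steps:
s = -7 (s = -3 - 4 = -7)
B(E) = -9 + 3*E (B(E) = -9 + 3*(E*1) = -9 + 3*E)
g*B(f(s, 2*2 + 6)) = 186*(-9 + 3*(-1)) = 186*(-9 - 3) = 186*(-12) = -2232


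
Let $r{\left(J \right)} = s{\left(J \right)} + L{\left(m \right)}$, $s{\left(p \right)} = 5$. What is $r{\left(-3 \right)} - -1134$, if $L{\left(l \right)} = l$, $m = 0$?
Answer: $1139$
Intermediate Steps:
$r{\left(J \right)} = 5$ ($r{\left(J \right)} = 5 + 0 = 5$)
$r{\left(-3 \right)} - -1134 = 5 - -1134 = 5 + 1134 = 1139$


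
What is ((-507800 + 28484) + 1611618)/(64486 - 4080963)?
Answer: -1132302/4016477 ≈ -0.28191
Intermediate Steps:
((-507800 + 28484) + 1611618)/(64486 - 4080963) = (-479316 + 1611618)/(-4016477) = 1132302*(-1/4016477) = -1132302/4016477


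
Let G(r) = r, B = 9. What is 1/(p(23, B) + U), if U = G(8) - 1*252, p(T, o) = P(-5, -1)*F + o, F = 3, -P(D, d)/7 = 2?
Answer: -1/277 ≈ -0.0036101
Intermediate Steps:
P(D, d) = -14 (P(D, d) = -7*2 = -14)
p(T, o) = -42 + o (p(T, o) = -14*3 + o = -42 + o)
U = -244 (U = 8 - 1*252 = 8 - 252 = -244)
1/(p(23, B) + U) = 1/((-42 + 9) - 244) = 1/(-33 - 244) = 1/(-277) = -1/277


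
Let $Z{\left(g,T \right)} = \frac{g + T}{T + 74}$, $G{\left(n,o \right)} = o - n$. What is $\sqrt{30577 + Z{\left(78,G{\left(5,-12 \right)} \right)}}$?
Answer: $\frac{5 \sqrt{3973926}}{57} \approx 174.87$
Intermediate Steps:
$Z{\left(g,T \right)} = \frac{T + g}{74 + T}$
$\sqrt{30577 + Z{\left(78,G{\left(5,-12 \right)} \right)}} = \sqrt{30577 + \frac{\left(-12 - 5\right) + 78}{74 - 17}} = \sqrt{30577 + \frac{-17 + 78}{74 - 17}} = \sqrt{30577 + \frac{1}{57} \cdot 61} = \sqrt{30577 + \frac{61}{57}} = \sqrt{\frac{1742950}{57}} = \frac{5 \sqrt{3973926}}{57}$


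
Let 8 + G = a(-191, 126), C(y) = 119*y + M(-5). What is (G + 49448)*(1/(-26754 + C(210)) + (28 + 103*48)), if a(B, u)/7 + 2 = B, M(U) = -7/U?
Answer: 2107174910559/8813 ≈ 2.3910e+8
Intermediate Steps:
a(B, u) = -14 + 7*B
C(y) = 7/5 + 119*y (C(y) = 119*y - 7/(-5) = 119*y - 7*(-1/5) = 119*y + 7/5 = 7/5 + 119*y)
G = -1359 (G = -8 + (-14 + 7*(-191)) = -8 + (-14 - 1337) = -8 - 1351 = -1359)
(G + 49448)*(1/(-26754 + C(210)) + (28 + 103*48)) = (-1359 + 49448)*(1/(-26754 + (7/5 + 119*210)) + (28 + 103*48)) = 48089*(1/(-26754 + (7/5 + 24990)) + (28 + 4944)) = 48089*(1/(-26754 + 124957/5) + 4972) = 48089*(1/(-8813/5) + 4972) = 48089*(-5/8813 + 4972) = 48089*(43818231/8813) = 2107174910559/8813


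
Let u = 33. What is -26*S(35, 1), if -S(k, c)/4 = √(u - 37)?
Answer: 208*I ≈ 208.0*I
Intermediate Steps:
S(k, c) = -8*I (S(k, c) = -4*√(33 - 37) = -8*I)
-26*S(35, 1) = -(-208)*I = 208*I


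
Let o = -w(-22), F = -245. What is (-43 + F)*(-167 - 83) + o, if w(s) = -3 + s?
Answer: 72025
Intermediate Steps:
o = 25 (o = -(-3 - 22) = -1*(-25) = 25)
(-43 + F)*(-167 - 83) + o = (-43 - 245)*(-167 - 83) + 25 = -288*(-250) + 25 = 72000 + 25 = 72025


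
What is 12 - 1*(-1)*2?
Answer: 14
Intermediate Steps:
12 - 1*(-1)*2 = 12 + 1*2 = 12 + 2 = 14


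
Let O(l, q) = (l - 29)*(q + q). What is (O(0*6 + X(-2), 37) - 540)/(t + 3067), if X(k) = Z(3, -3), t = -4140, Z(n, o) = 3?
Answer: 2464/1073 ≈ 2.2964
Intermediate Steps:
X(k) = 3
O(l, q) = 2*q*(-29 + l) (O(l, q) = (-29 + l)*(2*q) = 2*q*(-29 + l))
(O(0*6 + X(-2), 37) - 540)/(t + 3067) = (2*37*(-29 + (0*6 + 3)) - 540)/(-4140 + 3067) = (2*37*(-29 + (0 + 3)) - 540)/(-1073) = (2*37*(-29 + 3) - 540)*(-1/1073) = (2*37*(-26) - 540)*(-1/1073) = (-1924 - 540)*(-1/1073) = -2464*(-1/1073) = 2464/1073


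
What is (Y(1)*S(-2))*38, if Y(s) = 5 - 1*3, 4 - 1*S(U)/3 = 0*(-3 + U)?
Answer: 912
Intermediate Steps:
S(U) = 12 (S(U) = 12 - 0*(-3 + U) = 12 - 3*0 = 12 + 0 = 12)
Y(s) = 2 (Y(s) = 5 - 3 = 2)
(Y(1)*S(-2))*38 = (2*12)*38 = 24*38 = 912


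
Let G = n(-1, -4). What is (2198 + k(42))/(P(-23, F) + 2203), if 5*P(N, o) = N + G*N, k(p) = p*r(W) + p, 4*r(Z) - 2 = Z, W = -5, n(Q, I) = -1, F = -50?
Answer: 4417/4406 ≈ 1.0025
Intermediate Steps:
G = -1
r(Z) = ½ + Z/4
k(p) = p/4 (k(p) = p*(½ + (¼)*(-5)) + p = p*(½ - 5/4) + p = p*(-¾) + p = -3*p/4 + p = p/4)
P(N, o) = 0 (P(N, o) = (N - N)/5 = (⅕)*0 = 0)
(2198 + k(42))/(P(-23, F) + 2203) = (2198 + (¼)*42)/(0 + 2203) = (2198 + 21/2)/2203 = (4417/2)*(1/2203) = 4417/4406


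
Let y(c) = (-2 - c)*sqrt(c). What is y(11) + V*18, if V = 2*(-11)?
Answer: -396 - 13*sqrt(11) ≈ -439.12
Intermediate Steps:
V = -22
y(c) = sqrt(c)*(-2 - c)
y(11) + V*18 = sqrt(11)*(-2 - 1*11) - 22*18 = sqrt(11)*(-2 - 11) - 396 = sqrt(11)*(-13) - 396 = -13*sqrt(11) - 396 = -396 - 13*sqrt(11)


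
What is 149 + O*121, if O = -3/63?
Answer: 3008/21 ≈ 143.24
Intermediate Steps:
O = -1/21 (O = -3*1/63 = -1/21 ≈ -0.047619)
149 + O*121 = 149 - 1/21*121 = 149 - 121/21 = 3008/21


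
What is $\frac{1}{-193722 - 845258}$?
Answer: $- \frac{1}{1038980} \approx -9.6248 \cdot 10^{-7}$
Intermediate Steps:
$\frac{1}{-193722 - 845258} = \frac{1}{-1038980} = - \frac{1}{1038980}$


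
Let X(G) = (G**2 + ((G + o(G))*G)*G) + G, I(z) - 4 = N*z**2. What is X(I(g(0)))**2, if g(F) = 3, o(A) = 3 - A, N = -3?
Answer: 4380649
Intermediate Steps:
I(z) = 4 - 3*z**2
X(G) = G + 4*G**2 (X(G) = (G**2 + ((G + (3 - G))*G)*G) + G = (G**2 + (3*G)*G) + G = (G**2 + 3*G**2) + G = 4*G**2 + G = G + 4*G**2)
X(I(g(0)))**2 = ((4 - 3*3**2)*(1 + 4*(4 - 3*3**2)))**2 = ((4 - 3*9)*(1 + 4*(4 - 3*9)))**2 = ((4 - 27)*(1 + 4*(4 - 27)))**2 = (-23*(1 + 4*(-23)))**2 = (-23*(1 - 92))**2 = (-23*(-91))**2 = 2093**2 = 4380649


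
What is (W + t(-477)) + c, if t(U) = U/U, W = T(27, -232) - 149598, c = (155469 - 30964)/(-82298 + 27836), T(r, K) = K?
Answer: -8160111503/54462 ≈ -1.4983e+5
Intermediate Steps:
c = -124505/54462 (c = 124505/(-54462) = 124505*(-1/54462) = -124505/54462 ≈ -2.2861)
W = -149830 (W = -232 - 149598 = -149830)
t(U) = 1
(W + t(-477)) + c = (-149830 + 1) - 124505/54462 = -149829 - 124505/54462 = -8160111503/54462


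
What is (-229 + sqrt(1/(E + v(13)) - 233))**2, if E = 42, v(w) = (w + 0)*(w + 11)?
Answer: (81066 - I*sqrt(29198274))**2/125316 ≈ 52208.0 - 6991.0*I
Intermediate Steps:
v(w) = w*(11 + w)
(-229 + sqrt(1/(E + v(13)) - 233))**2 = (-229 + sqrt(1/(42 + 13*(11 + 13)) - 233))**2 = (-229 + sqrt(1/(42 + 13*24) - 233))**2 = (-229 + sqrt(1/(42 + 312) - 233))**2 = (-229 + sqrt(1/354 - 233))**2 = (-229 + sqrt(-82481/354))**2 = (-229 + I*sqrt(29198274)/354)**2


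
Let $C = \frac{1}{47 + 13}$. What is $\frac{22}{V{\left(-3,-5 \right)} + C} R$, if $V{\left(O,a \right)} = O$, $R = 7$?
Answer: $- \frac{9240}{179} \approx -51.62$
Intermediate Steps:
$C = \frac{1}{60} \approx 0.016667$
$\frac{22}{V{\left(-3,-5 \right)} + C} R = \frac{22}{-3 + \frac{1}{60}} \cdot 7 = \frac{22}{- \frac{179}{60}} \cdot 7 = 22 \left(- \frac{60}{179}\right) 7 = \left(- \frac{1320}{179}\right) 7 = - \frac{9240}{179}$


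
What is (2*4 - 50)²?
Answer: 1764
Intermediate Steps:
(2*4 - 50)² = (8 - 50)² = (-42)² = 1764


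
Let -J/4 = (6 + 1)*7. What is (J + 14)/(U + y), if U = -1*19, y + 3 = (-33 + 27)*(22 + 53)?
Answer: 91/236 ≈ 0.38559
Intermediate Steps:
J = -196 (J = -4*(6 + 1)*7 = -28*7 = -4*49 = -196)
y = -453 (y = -3 + (-33 + 27)*(22 + 53) = -3 - 6*75 = -3 - 450 = -453)
U = -19
(J + 14)/(U + y) = (-196 + 14)/(-19 - 453) = -182/(-472) = -1/472*(-182) = 91/236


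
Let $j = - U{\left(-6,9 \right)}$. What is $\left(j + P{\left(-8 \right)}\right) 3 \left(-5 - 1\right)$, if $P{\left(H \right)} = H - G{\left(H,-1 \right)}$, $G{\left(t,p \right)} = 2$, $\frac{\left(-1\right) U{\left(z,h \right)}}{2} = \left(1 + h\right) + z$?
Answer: $36$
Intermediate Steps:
$U{\left(z,h \right)} = -2 - 2 h - 2 z$ ($U{\left(z,h \right)} = - 2 \left(\left(1 + h\right) + z\right) = - 2 \left(1 + h + z\right) = -2 - 2 h - 2 z$)
$P{\left(H \right)} = -2 + H$ ($P{\left(H \right)} = H - 2 = -2 + H$)
$j = 8$ ($j = - (-2 - 18 - -12) = - (-2 - 18 + 12) = \left(-1\right) \left(-8\right) = 8$)
$\left(j + P{\left(-8 \right)}\right) 3 \left(-5 - 1\right) = \left(8 - 10\right) 3 \left(-5 - 1\right) = \left(8 - 10\right) 3 \left(-6\right) = \left(-2\right) \left(-18\right) = 36$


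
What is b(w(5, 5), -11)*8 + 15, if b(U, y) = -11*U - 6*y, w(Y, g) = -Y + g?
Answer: 543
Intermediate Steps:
w(Y, g) = g - Y
b(w(5, 5), -11)*8 + 15 = (-11*(5 - 1*5) - 6*(-11))*8 + 15 = (-11*(5 - 5) + 66)*8 + 15 = (-11*0 + 66)*8 + 15 = (0 + 66)*8 + 15 = 66*8 + 15 = 528 + 15 = 543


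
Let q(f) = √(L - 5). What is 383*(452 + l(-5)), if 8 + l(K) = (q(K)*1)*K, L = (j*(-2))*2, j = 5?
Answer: 170052 - 9575*I ≈ 1.7005e+5 - 9575.0*I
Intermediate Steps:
L = -20 (L = (5*(-2))*2 = -10*2 = -20)
q(f) = 5*I (q(f) = √(-20 - 5) = √(-25) = 5*I)
l(K) = -8 + 5*I*K (l(K) = -8 + ((5*I)*1)*K = -8 + (5*I)*K = -8 + 5*I*K)
383*(452 + l(-5)) = 383*(452 + (-8 + 5*I*(-5))) = 383*(452 + (-8 - 25*I)) = 383*(444 - 25*I) = 170052 - 9575*I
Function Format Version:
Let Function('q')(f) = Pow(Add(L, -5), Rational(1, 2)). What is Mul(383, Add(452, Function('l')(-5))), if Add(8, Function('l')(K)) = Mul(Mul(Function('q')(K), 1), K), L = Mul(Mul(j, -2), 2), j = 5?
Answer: Add(170052, Mul(-9575, I)) ≈ Add(1.7005e+5, Mul(-9575.0, I))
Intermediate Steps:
L = -20 (L = Mul(Mul(5, -2), 2) = Mul(-10, 2) = -20)
Function('q')(f) = Mul(5, I) (Function('q')(f) = Pow(Add(-20, -5), Rational(1, 2)) = Pow(-25, Rational(1, 2)) = Mul(5, I))
Function('l')(K) = Add(-8, Mul(5, I, K)) (Function('l')(K) = Add(-8, Mul(Mul(Mul(5, I), 1), K)) = Add(-8, Mul(Mul(5, I), K)) = Add(-8, Mul(5, I, K)))
Mul(383, Add(452, Function('l')(-5))) = Mul(383, Add(452, Add(-8, Mul(5, I, -5)))) = Mul(383, Add(452, Add(-8, Mul(-25, I)))) = Mul(383, Add(444, Mul(-25, I))) = Add(170052, Mul(-9575, I))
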